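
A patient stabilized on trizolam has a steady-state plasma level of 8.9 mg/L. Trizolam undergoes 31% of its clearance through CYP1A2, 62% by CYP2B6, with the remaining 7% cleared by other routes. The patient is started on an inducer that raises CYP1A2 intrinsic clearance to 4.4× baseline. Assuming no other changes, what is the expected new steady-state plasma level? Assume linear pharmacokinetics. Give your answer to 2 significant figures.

4.3 mg/L

CYP1A2: 0.31 × 4.4 = 1.364
CYP2B6: 0.62 (unchanged)
Other: 0.07 (unchanged)
Relative clearance = 1.364 + 0.62 + 0.07 = 2.054.
Steady-state plasma level ∝ 1/CL, so new value = 8.9 / 2.054 = 4.3 mg/L.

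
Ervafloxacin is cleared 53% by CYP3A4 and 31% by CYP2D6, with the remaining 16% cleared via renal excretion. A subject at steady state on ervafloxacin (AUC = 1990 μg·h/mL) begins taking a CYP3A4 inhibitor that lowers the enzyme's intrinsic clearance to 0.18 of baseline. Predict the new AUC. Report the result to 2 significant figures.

3.5 × 10³ μg·h/mL

CYP3A4: 0.53 × 0.18 = 0.0954
CYP2D6: 0.31 (unchanged)
Other: 0.16 (unchanged)
Relative clearance = 0.0954 + 0.31 + 0.16 = 0.5654.
With dosing unchanged, AUC scales as 1/CL: 1990 / 0.5654 = 3.5 × 10³ μg·h/mL.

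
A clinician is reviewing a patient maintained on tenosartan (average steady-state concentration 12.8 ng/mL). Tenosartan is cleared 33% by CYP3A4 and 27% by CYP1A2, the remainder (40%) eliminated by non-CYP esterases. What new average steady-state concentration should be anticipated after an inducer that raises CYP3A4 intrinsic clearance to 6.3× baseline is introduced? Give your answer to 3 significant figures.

4.66 ng/mL

The CYP3A4 pathway (33% of clearance) rises to 6.3× activity: 0.33 × 6.3 = 2.079.
CYP1A2 (27%) and the residual 40% are unaffected.
New clearance relative to baseline: 2.079 + 0.27 + 0.4 = 2.749.
Average steady-state concentration ∝ 1/CL, so new value = 12.8 / 2.749 = 4.66 ng/mL.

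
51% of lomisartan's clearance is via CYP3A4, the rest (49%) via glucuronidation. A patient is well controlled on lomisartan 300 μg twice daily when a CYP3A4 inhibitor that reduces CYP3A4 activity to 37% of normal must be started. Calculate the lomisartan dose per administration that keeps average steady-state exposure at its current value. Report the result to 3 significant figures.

204 μg

CYP3A4: 0.51 × 0.37 = 0.1887
Other: 0.49 (unchanged)
Relative clearance = 0.1887 + 0.49 = 0.6787.
To maintain the same steady-state level, dose must scale with clearance: new dose = 300 × 0.6787 = 204 μg.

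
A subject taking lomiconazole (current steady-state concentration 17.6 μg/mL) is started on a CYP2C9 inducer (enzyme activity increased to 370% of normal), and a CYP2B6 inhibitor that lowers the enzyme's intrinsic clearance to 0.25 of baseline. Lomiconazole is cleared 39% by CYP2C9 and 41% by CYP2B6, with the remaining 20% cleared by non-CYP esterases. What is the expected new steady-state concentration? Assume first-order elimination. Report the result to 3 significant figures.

10.1 μg/mL

The CYP2C9 pathway (39% of clearance) rises to 3.7× activity: 0.39 × 3.7 = 1.443.
The CYP2B6 pathway (41% of clearance) drops to 0.25× activity: 0.41 × 0.25 = 0.1025.
The remaining 20% of clearance is unaffected.
New clearance relative to baseline: 1.443 + 0.1025 + 0.2 = 1.7455.
Steady-state concentration ∝ 1/CL: new value = 17.6 / 1.7455 = 10.1 μg/mL.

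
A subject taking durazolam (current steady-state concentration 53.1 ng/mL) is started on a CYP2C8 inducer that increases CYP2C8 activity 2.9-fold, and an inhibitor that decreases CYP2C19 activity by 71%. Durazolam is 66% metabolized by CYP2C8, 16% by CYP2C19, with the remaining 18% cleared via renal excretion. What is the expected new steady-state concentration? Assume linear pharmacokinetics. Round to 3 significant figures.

24.8 ng/mL

CYP2C8: 0.66 × 2.9 = 1.914
CYP2C19: 0.16 × 0.29 = 0.0464
Other: 0.18 (unchanged)
New clearance relative to baseline: 1.914 + 0.0464 + 0.18 = 2.1404.
New steady-state concentration = 53.1 / 2.1404 = 24.8 ng/mL (concentration scales inversely with clearance).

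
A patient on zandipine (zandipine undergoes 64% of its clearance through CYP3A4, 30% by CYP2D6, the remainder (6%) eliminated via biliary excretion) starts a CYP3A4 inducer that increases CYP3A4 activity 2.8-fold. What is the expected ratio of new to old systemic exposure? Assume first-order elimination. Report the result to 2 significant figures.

The CYP3A4 pathway (64% of clearance) rises to 2.8× activity: 0.64 × 2.8 = 1.792.
CYP2D6 (30%) and the residual 6% are unaffected.
Relative clearance = 1.792 + 0.3 + 0.06 = 2.152.
Systemic exposure is inversely proportional to clearance, so the fold-change is 1 / 2.152 = 0.46.

0.46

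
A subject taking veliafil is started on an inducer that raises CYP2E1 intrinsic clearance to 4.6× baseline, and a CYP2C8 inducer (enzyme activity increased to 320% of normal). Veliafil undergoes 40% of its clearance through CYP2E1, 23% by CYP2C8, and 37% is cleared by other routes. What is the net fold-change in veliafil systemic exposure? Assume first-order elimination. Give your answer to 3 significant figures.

0.339

CYP2E1: 0.4 × 4.6 = 1.84
CYP2C8: 0.23 × 3.2 = 0.736
Other: 0.37 (unchanged)
Relative clearance = 1.84 + 0.736 + 0.37 = 2.946.
Net systemic exposure ratio = 1 / 2.946 = 0.339.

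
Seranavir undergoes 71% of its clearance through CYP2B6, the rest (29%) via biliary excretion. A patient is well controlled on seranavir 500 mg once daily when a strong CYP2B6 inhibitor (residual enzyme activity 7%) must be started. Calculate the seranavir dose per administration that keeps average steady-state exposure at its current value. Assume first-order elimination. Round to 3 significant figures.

170 mg

The CYP2B6 pathway (71% of clearance) drops to 0.07× activity: 0.71 × 0.07 = 0.0497.
The remaining 29% of clearance is unaffected.
New clearance relative to baseline: 0.0497 + 0.29 = 0.3397.
Css,avg = (dose rate)/CL, so holding Css fixed requires dose ∝ CL: 500 × 0.3397 = 170 mg.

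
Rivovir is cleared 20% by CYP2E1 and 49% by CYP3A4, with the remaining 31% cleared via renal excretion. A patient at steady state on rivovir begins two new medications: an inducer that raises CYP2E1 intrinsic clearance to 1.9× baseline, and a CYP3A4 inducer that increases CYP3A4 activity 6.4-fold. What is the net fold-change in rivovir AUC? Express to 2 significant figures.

The CYP2E1 pathway (20% of clearance) is boosted to 1.9× activity: 0.2 × 1.9 = 0.38.
The CYP3A4 pathway (49% of clearance) is boosted to 6.4× activity: 0.49 × 6.4 = 3.136.
The remaining 31% of clearance is unaffected.
CL_new/CL_old = 0.38 + 3.136 + 0.31 = 3.826.
AUC ∝ 1/CL: fold-change = 1 / 3.826 = 0.26.

0.26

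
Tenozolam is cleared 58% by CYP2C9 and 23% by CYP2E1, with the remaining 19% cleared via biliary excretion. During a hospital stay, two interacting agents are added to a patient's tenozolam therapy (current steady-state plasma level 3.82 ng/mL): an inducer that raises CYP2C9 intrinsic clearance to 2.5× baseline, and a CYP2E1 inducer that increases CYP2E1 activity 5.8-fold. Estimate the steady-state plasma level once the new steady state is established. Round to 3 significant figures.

The CYP2C9 pathway (58% of clearance) rises to 2.5× activity: 0.58 × 2.5 = 1.45.
The CYP2E1 pathway (23% of clearance) increases to 5.8× activity: 0.23 × 5.8 = 1.334.
Non-CYP routes (19%) are unchanged.
Relative clearance = 1.45 + 1.334 + 0.19 = 2.974.
Dividing the baseline by the relative clearance: 3.82 / 2.974 = 1.28 ng/mL.

1.28 ng/mL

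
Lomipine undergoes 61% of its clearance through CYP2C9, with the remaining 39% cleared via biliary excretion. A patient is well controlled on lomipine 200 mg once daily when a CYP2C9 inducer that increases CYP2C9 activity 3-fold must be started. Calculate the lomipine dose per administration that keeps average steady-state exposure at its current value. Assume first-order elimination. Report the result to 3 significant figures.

The CYP2C9 pathway (61% of clearance) is boosted to 3× activity: 0.61 × 3 = 1.83.
Non-CYP routes (39%) are unchanged.
Relative clearance = 1.83 + 0.39 = 2.22.
To maintain the same steady-state level, dose must scale with clearance: new dose = 200 × 2.22 = 444 mg.

444 mg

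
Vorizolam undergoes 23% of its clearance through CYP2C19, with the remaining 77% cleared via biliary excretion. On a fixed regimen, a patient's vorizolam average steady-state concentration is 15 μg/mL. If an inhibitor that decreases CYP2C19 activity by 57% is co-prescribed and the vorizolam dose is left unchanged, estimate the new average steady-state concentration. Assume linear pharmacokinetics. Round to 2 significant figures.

17 μg/mL

The CYP2C19 pathway (23% of clearance) falls to 0.43× activity: 0.23 × 0.43 = 0.0989.
The remaining 77% of clearance is unaffected.
Relative clearance = 0.0989 + 0.77 = 0.8689.
Average steady-state concentration ∝ 1/CL, so new value = 15 / 0.8689 = 17 μg/mL.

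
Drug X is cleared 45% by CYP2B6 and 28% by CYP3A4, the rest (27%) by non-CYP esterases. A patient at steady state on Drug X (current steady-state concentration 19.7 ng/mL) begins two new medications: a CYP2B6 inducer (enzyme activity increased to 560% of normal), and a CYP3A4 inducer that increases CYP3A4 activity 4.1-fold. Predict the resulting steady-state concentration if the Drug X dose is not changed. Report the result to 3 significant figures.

5.00 ng/mL

The CYP2B6 pathway (45% of clearance) increases to 5.6× activity: 0.45 × 5.6 = 2.52.
The CYP3A4 pathway (28% of clearance) is boosted to 4.1× activity: 0.28 × 4.1 = 1.148.
Non-CYP routes (27%) are unchanged.
CL_new/CL_old = 2.52 + 1.148 + 0.27 = 3.938.
New steady-state concentration = 19.7 / 3.938 = 5.00 ng/mL (concentration scales inversely with clearance).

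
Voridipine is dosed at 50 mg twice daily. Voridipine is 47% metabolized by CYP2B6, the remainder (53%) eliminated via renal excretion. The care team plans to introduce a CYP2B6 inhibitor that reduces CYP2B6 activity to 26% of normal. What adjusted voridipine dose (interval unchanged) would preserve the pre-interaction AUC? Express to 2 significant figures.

33 mg

The CYP2B6 pathway (47% of clearance) is reduced to 0.26× activity: 0.47 × 0.26 = 0.1222.
Non-CYP routes (53%) are unchanged.
CL_new/CL_old = 0.1222 + 0.53 = 0.6522.
Exposure is unchanged when dose changes in proportion to clearance. New dose = 50 mg × 0.6522 = 33 mg.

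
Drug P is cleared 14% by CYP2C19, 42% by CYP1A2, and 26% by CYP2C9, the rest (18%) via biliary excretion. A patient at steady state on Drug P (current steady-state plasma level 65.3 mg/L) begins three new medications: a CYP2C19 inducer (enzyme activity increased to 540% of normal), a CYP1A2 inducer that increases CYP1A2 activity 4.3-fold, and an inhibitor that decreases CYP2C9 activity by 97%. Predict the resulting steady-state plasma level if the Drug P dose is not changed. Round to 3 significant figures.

23.7 mg/L

The CYP2C19 pathway (14% of clearance) is boosted to 5.4× activity: 0.14 × 5.4 = 0.756.
The CYP1A2 pathway (42% of clearance) increases to 4.3× activity: 0.42 × 4.3 = 1.806.
The CYP2C9 pathway (26% of clearance) is reduced to 0.03× activity: 0.26 × 0.03 = 0.0078.
Non-CYP routes (18%) are unchanged.
Relative clearance = 0.756 + 1.806 + 0.0078 + 0.18 = 2.7498.
Steady-state plasma level ∝ 1/CL: new value = 65.3 / 2.7498 = 23.7 mg/L.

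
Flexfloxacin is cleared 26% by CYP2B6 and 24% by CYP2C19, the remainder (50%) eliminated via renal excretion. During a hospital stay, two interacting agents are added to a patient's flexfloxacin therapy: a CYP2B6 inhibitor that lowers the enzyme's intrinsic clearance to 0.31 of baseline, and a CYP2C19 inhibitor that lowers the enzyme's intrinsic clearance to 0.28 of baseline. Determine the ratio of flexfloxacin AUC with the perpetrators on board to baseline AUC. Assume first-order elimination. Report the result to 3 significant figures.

1.54

CYP2B6: 0.26 × 0.31 = 0.0806
CYP2C19: 0.24 × 0.28 = 0.0672
Other: 0.5 (unchanged)
New clearance relative to baseline: 0.0806 + 0.0672 + 0.5 = 0.6478.
Because AUC varies inversely with clearance, the combined effect is 1 / 0.6478 = 1.54.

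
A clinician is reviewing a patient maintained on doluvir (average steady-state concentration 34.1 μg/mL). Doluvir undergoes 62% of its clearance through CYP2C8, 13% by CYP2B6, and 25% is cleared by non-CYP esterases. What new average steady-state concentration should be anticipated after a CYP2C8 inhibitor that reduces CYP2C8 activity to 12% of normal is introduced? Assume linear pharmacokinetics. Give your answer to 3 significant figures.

75.0 μg/mL

The CYP2C8 pathway (62% of clearance) drops to 0.12× activity: 0.62 × 0.12 = 0.0744.
CYP2B6 (13%) and the residual 25% are unaffected.
New clearance relative to baseline: 0.0744 + 0.13 + 0.25 = 0.4544.
New average steady-state concentration = baseline ÷ relative clearance = 34.1 / 0.4544 = 75.0 μg/mL.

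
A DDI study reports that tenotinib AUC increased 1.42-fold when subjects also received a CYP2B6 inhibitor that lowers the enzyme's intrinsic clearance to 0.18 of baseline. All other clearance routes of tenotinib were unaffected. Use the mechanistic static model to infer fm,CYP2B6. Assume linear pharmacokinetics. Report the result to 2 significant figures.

Write x for the fraction cleared via CYP2B6. The observed AUC change means clearance fell to 1/1.42 = 0.7042 of baseline.
Only the CYP2B6 route changed, so 0.7042 = x·0.18 + (1 − x), giving x = 0.36.

0.36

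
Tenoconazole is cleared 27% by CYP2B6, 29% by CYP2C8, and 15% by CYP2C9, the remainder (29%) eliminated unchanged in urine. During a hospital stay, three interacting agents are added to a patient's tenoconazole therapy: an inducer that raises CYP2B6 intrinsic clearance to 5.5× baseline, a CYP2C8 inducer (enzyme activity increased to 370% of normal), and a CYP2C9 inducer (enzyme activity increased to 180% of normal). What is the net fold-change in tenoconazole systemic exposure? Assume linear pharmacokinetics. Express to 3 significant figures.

0.321

The CYP2B6 pathway (27% of clearance) is boosted to 5.5× activity: 0.27 × 5.5 = 1.485.
The CYP2C8 pathway (29% of clearance) is boosted to 3.7× activity: 0.29 × 3.7 = 1.073.
The CYP2C9 pathway (15% of clearance) increases to 1.8× activity: 0.15 × 1.8 = 0.27.
The remaining 29% of clearance is unaffected.
Relative clearance = 1.485 + 1.073 + 0.27 + 0.29 = 3.118.
Systemic exposure ∝ 1/CL: fold-change = 1 / 3.118 = 0.321.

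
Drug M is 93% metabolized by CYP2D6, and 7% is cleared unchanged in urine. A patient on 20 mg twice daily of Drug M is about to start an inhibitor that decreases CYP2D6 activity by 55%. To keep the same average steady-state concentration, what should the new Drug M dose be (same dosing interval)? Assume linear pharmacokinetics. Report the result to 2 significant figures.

The CYP2D6 pathway (93% of clearance) is reduced to 0.45× activity: 0.93 × 0.45 = 0.4185.
Non-CYP routes (7%) are unchanged.
Relative clearance = 0.4185 + 0.07 = 0.4885.
To maintain the same steady-state level, dose must scale with clearance: new dose = 20 × 0.4885 = 9.8 mg.

9.8 mg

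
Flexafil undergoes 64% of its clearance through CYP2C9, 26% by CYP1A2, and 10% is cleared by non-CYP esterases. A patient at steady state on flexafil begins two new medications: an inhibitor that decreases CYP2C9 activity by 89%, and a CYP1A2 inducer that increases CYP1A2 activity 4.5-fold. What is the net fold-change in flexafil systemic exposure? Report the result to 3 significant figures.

0.746

The CYP2C9 pathway (64% of clearance) is reduced to 0.11× activity: 0.64 × 0.11 = 0.0704.
The CYP1A2 pathway (26% of clearance) increases to 4.5× activity: 0.26 × 4.5 = 1.17.
The remaining 10% of clearance is unaffected.
New clearance relative to baseline: 0.0704 + 1.17 + 0.1 = 1.3404.
Systemic exposure ∝ 1/CL: fold-change = 1 / 1.3404 = 0.746.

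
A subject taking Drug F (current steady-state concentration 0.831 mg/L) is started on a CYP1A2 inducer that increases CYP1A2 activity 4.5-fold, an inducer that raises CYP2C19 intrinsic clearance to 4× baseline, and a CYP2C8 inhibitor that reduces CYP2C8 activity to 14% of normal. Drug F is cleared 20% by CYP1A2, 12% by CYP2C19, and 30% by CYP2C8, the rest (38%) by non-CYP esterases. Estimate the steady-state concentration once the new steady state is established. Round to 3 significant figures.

0.461 mg/L

The CYP1A2 pathway (20% of clearance) rises to 4.5× activity: 0.2 × 4.5 = 0.9.
The CYP2C19 pathway (12% of clearance) is boosted to 4× activity: 0.12 × 4 = 0.48.
The CYP2C8 pathway (30% of clearance) falls to 0.14× activity: 0.3 × 0.14 = 0.042.
The remaining 38% of clearance is unaffected.
Relative clearance = 0.9 + 0.48 + 0.042 + 0.38 = 1.802.
Dividing the baseline by the relative clearance: 0.831 / 1.802 = 0.461 mg/L.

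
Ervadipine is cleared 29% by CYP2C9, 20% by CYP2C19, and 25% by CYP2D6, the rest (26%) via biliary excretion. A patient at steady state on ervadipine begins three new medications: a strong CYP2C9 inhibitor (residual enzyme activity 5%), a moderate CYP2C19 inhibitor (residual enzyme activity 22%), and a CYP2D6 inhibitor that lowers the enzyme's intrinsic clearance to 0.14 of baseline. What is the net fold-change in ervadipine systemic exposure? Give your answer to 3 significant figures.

2.83

The CYP2C9 pathway (29% of clearance) drops to 0.05× activity: 0.29 × 0.05 = 0.0145.
The CYP2C19 pathway (20% of clearance) is reduced to 0.22× activity: 0.2 × 0.22 = 0.044.
The CYP2D6 pathway (25% of clearance) is reduced to 0.14× activity: 0.25 × 0.14 = 0.035.
The remaining 26% of clearance is unaffected.
CL_new/CL_old = 0.0145 + 0.044 + 0.035 + 0.26 = 0.3535.
Net systemic exposure ratio = 1 / 0.3535 = 2.83.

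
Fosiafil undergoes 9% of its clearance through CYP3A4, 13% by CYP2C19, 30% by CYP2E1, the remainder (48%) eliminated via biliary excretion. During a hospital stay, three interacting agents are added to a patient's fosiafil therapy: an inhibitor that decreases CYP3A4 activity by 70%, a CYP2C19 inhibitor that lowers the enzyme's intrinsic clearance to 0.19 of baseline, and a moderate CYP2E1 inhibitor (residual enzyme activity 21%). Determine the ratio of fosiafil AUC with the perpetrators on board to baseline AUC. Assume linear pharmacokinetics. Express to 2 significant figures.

The CYP3A4 pathway (9% of clearance) falls to 0.3× activity: 0.09 × 0.3 = 0.027.
The CYP2C19 pathway (13% of clearance) drops to 0.19× activity: 0.13 × 0.19 = 0.0247.
The CYP2E1 pathway (30% of clearance) drops to 0.21× activity: 0.3 × 0.21 = 0.063.
Non-CYP routes (48%) are unchanged.
New clearance relative to baseline: 0.027 + 0.0247 + 0.063 + 0.48 = 0.5947.
Because AUC varies inversely with clearance, the combined effect is 1 / 0.5947 = 1.7.

1.7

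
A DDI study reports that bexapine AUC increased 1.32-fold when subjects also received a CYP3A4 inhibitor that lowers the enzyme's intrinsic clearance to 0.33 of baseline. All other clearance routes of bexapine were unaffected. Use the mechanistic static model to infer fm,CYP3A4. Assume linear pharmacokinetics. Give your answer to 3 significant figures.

0.362

CL'/CL = 1 / 1.32 = 0.7576
0.33·fm + (1 − fm) = 0.7576
fm = (0.7576 − 1) / (0.33 − 1) = 0.362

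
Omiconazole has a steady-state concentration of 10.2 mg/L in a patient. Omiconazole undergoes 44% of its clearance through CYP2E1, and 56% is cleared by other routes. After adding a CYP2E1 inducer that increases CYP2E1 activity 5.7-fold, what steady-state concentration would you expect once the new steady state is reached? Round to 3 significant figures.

3.32 mg/L

The CYP2E1 pathway (44% of clearance) is boosted to 5.7× activity: 0.44 × 5.7 = 2.508.
The remaining 56% of clearance is unaffected.
CL_new/CL_old = 2.508 + 0.56 = 3.068.
Steady-state concentration ∝ 1/CL, so new value = 10.2 / 3.068 = 3.32 mg/L.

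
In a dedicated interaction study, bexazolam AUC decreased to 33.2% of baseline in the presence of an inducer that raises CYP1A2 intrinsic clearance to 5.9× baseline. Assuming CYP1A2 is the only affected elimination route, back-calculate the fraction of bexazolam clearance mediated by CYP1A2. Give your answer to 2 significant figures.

0.41

Let fm be the CYP1A2 fraction. New clearance relative to baseline = fm × 5.9 + (1 − fm).
AUC ratio = 1 / (new CL fraction), so new CL fraction = 1 / 0.332 = 3.012.
fm × 5.9 + 1 − fm = 3.012  ⇒  fm × (5.9 − 1) = 2.012  ⇒  fm = 0.41.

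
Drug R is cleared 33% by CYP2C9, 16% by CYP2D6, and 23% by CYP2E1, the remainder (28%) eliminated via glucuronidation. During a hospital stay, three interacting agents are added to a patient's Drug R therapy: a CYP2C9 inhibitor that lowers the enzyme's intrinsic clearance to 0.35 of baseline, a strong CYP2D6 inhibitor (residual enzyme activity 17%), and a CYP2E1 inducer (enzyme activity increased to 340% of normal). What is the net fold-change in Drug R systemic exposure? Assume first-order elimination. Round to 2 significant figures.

0.83

The CYP2C9 pathway (33% of clearance) drops to 0.35× activity: 0.33 × 0.35 = 0.1155.
The CYP2D6 pathway (16% of clearance) falls to 0.17× activity: 0.16 × 0.17 = 0.0272.
The CYP2E1 pathway (23% of clearance) is boosted to 3.4× activity: 0.23 × 3.4 = 0.782.
The remaining 28% of clearance is unaffected.
CL_new/CL_old = 0.1155 + 0.0272 + 0.782 + 0.28 = 1.2047.
Systemic exposure ∝ 1/CL: fold-change = 1 / 1.2047 = 0.83.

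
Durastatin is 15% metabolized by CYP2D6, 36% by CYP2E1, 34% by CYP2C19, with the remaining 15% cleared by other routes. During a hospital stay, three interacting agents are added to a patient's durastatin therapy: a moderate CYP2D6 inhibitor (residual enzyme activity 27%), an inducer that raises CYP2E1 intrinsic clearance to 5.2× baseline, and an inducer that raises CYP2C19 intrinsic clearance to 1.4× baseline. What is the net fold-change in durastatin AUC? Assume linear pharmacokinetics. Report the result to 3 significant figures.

CYP2D6: 0.15 × 0.27 = 0.0405
CYP2E1: 0.36 × 5.2 = 1.872
CYP2C19: 0.34 × 1.4 = 0.476
Other: 0.15 (unchanged)
Relative clearance = 0.0405 + 1.872 + 0.476 + 0.15 = 2.5385.
Because AUC varies inversely with clearance, the combined effect is 1 / 2.5385 = 0.394.

0.394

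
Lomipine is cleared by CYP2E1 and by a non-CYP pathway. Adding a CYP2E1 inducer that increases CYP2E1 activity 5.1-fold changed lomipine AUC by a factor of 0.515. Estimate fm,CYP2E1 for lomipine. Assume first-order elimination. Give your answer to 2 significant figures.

0.23

CL'/CL = 1 / 0.515 = 1.942
5.1·fm + (1 − fm) = 1.942
fm = (1.942 − 1) / (5.1 − 1) = 0.23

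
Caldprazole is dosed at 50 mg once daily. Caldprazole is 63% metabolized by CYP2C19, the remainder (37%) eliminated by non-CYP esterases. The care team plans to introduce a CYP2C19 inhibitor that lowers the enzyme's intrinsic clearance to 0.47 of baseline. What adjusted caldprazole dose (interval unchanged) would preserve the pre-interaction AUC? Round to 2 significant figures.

33 mg

CYP2C19: 0.63 × 0.47 = 0.2961
Other: 0.37 (unchanged)
Relative clearance = 0.2961 + 0.37 = 0.6661.
Css,avg = (dose rate)/CL, so holding Css fixed requires dose ∝ CL: 50 × 0.6661 = 33 mg.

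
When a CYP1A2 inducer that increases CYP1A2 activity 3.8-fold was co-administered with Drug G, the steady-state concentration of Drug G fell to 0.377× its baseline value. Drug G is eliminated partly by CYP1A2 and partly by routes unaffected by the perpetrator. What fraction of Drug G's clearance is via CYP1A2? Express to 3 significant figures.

Let x = fm,CYP1A2. Because steady-state concentration ∝ 1/CL, relative clearance rose to 1/0.377 = 2.653.
Only the CYP1A2 route changed, so 2.653 = x·3.8 + (1 − x), giving x = 0.590.

0.590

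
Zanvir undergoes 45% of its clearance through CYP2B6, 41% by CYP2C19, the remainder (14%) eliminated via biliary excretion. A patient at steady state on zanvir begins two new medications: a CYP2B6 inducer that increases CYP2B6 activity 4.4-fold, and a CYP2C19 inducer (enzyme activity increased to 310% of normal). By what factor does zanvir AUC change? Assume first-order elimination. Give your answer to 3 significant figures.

CYP2B6: 0.45 × 4.4 = 1.98
CYP2C19: 0.41 × 3.1 = 1.271
Other: 0.14 (unchanged)
New clearance relative to baseline: 1.98 + 1.271 + 0.14 = 3.391.
AUC ∝ 1/CL: fold-change = 1 / 3.391 = 0.295.

0.295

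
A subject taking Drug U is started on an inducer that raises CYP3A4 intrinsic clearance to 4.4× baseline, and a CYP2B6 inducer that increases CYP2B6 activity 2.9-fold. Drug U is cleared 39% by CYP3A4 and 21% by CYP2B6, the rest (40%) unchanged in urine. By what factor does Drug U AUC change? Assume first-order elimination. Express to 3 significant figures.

The CYP3A4 pathway (39% of clearance) rises to 4.4× activity: 0.39 × 4.4 = 1.716.
The CYP2B6 pathway (21% of clearance) increases to 2.9× activity: 0.21 × 2.9 = 0.609.
The remaining 40% of clearance is unaffected.
New clearance relative to baseline: 1.716 + 0.609 + 0.4 = 2.725.
AUC ∝ 1/CL: fold-change = 1 / 2.725 = 0.367.

0.367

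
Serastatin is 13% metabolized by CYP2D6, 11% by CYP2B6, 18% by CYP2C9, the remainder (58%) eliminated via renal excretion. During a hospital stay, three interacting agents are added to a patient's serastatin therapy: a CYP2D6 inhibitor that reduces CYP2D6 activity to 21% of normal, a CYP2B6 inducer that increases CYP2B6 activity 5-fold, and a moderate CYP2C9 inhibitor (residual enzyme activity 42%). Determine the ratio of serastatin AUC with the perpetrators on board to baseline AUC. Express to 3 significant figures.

The CYP2D6 pathway (13% of clearance) falls to 0.21× activity: 0.13 × 0.21 = 0.0273.
The CYP2B6 pathway (11% of clearance) increases to 5× activity: 0.11 × 5 = 0.55.
The CYP2C9 pathway (18% of clearance) is reduced to 0.42× activity: 0.18 × 0.42 = 0.0756.
The remaining 58% of clearance is unaffected.
CL_new/CL_old = 0.0273 + 0.55 + 0.0756 + 0.58 = 1.2329.
AUC ∝ 1/CL: fold-change = 1 / 1.2329 = 0.811.

0.811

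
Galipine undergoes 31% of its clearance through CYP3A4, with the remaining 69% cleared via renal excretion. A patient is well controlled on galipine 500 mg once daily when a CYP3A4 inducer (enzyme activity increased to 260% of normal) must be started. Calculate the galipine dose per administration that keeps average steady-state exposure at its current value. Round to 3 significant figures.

The CYP3A4 pathway (31% of clearance) increases to 2.6× activity: 0.31 × 2.6 = 0.806.
The remaining 69% of clearance is unaffected.
Relative clearance = 0.806 + 0.69 = 1.496.
To maintain the same steady-state level, dose must scale with clearance: new dose = 500 × 1.496 = 748 mg.

748 mg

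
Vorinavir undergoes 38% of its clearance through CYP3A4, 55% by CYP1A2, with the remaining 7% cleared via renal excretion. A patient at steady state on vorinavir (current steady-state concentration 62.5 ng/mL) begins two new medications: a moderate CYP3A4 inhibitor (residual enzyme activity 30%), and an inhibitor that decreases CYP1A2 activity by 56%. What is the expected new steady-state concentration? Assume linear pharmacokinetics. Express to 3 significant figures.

147 ng/mL

The CYP3A4 pathway (38% of clearance) drops to 0.3× activity: 0.38 × 0.3 = 0.114.
The CYP1A2 pathway (55% of clearance) is reduced to 0.44× activity: 0.55 × 0.44 = 0.242.
Non-CYP routes (7%) are unchanged.
CL_new/CL_old = 0.114 + 0.242 + 0.07 = 0.426.
Steady-state concentration ∝ 1/CL: new value = 62.5 / 0.426 = 147 ng/mL.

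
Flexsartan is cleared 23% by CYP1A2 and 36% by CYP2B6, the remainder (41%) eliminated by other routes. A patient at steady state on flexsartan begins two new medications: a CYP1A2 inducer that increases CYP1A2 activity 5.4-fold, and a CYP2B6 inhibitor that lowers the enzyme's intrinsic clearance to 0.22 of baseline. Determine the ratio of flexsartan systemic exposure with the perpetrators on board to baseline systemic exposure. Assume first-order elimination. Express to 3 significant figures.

CYP1A2: 0.23 × 5.4 = 1.242
CYP2B6: 0.36 × 0.22 = 0.0792
Other: 0.41 (unchanged)
Relative clearance = 1.242 + 0.0792 + 0.41 = 1.7312.
Because systemic exposure varies inversely with clearance, the combined effect is 1 / 1.7312 = 0.578.

0.578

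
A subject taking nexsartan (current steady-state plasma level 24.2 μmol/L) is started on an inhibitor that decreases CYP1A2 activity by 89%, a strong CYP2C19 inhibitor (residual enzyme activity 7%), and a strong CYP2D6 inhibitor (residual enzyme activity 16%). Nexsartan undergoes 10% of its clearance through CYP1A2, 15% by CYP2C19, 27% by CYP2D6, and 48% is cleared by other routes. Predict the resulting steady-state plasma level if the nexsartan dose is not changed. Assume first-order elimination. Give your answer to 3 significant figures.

44.4 μmol/L

CYP1A2: 0.1 × 0.11 = 0.011
CYP2C19: 0.15 × 0.07 = 0.0105
CYP2D6: 0.27 × 0.16 = 0.0432
Other: 0.48 (unchanged)
New clearance relative to baseline: 0.011 + 0.0105 + 0.0432 + 0.48 = 0.5447.
New steady-state plasma level = 24.2 / 0.5447 = 44.4 μmol/L (concentration scales inversely with clearance).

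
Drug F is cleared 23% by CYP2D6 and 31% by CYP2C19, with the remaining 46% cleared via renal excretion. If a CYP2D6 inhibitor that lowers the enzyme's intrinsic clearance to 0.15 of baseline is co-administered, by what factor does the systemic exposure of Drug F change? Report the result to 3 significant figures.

The CYP2D6 pathway (23% of clearance) drops to 0.15× activity: 0.23 × 0.15 = 0.0345.
CYP2C19 (31%) and the residual 46% are unaffected.
New clearance relative to baseline: 0.0345 + 0.31 + 0.46 = 0.8045.
Systemic exposure is inversely proportional to clearance, so the fold-change is 1 / 0.8045 = 1.24.

1.24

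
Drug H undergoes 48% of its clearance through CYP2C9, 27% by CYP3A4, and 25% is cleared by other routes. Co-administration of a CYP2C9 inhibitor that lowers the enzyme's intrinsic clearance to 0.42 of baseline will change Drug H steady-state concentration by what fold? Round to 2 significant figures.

The CYP2C9 pathway (48% of clearance) is reduced to 0.42× activity: 0.48 × 0.42 = 0.2016.
CYP3A4 (27%) and the residual 25% are unaffected.
Relative clearance = 0.2016 + 0.27 + 0.25 = 0.7216.
Steady-state concentration ratio = CL_old/CL_new = 1 / 0.7216 = 1.4.

1.4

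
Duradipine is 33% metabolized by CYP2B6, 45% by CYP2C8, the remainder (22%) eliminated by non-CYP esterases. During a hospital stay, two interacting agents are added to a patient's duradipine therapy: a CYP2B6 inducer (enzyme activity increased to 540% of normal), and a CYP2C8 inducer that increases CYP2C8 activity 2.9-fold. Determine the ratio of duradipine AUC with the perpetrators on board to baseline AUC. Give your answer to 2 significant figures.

The CYP2B6 pathway (33% of clearance) increases to 5.4× activity: 0.33 × 5.4 = 1.782.
The CYP2C8 pathway (45% of clearance) rises to 2.9× activity: 0.45 × 2.9 = 1.305.
Non-CYP routes (22%) are unchanged.
New clearance relative to baseline: 1.782 + 1.305 + 0.22 = 3.307.
AUC ∝ 1/CL: fold-change = 1 / 3.307 = 0.30.

0.30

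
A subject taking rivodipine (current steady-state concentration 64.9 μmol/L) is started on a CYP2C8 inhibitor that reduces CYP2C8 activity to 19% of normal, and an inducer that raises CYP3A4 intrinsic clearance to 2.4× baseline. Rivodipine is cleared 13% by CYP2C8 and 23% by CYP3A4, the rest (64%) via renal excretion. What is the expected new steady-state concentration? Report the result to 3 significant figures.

53.3 μmol/L

The CYP2C8 pathway (13% of clearance) falls to 0.19× activity: 0.13 × 0.19 = 0.0247.
The CYP3A4 pathway (23% of clearance) increases to 2.4× activity: 0.23 × 2.4 = 0.552.
The remaining 64% of clearance is unaffected.
Relative clearance = 0.0247 + 0.552 + 0.64 = 1.2167.
Dividing the baseline by the relative clearance: 64.9 / 1.2167 = 53.3 μmol/L.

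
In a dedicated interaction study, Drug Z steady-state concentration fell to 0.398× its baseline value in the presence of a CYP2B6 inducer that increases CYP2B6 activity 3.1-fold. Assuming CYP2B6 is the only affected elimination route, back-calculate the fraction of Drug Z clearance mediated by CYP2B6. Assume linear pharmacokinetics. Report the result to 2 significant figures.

0.72

Write x for the fraction cleared via CYP2B6. The observed steady-state concentration change means clearance rose to 1/0.398 = 2.513 of baseline.
Setting x·3.1 + (1 − x) = 2.513 and solving: x = (2.513 − 1)/(3.1 − 1) = 0.72.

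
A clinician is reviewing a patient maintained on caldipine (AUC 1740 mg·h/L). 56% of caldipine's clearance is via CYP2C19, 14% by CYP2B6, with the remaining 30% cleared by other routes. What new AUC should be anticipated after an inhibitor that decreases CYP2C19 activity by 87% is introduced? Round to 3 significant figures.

3.39 × 10³ mg·h/L

CYP2C19: 0.56 × 0.13 = 0.0728
CYP2B6: 0.14 (unchanged)
Other: 0.3 (unchanged)
CL_new/CL_old = 0.0728 + 0.14 + 0.3 = 0.5128.
AUC ∝ 1/CL, so new value = 1740 / 0.5128 = 3.39 × 10³ mg·h/L.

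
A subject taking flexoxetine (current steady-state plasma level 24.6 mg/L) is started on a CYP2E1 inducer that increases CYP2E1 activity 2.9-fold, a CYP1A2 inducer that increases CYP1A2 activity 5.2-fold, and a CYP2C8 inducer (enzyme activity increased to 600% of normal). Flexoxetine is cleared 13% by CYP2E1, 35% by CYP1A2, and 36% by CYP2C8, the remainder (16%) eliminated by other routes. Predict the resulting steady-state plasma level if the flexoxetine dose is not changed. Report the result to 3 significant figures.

The CYP2E1 pathway (13% of clearance) is boosted to 2.9× activity: 0.13 × 2.9 = 0.377.
The CYP1A2 pathway (35% of clearance) is boosted to 5.2× activity: 0.35 × 5.2 = 1.82.
The CYP2C8 pathway (36% of clearance) rises to 6× activity: 0.36 × 6 = 2.16.
Non-CYP routes (16%) are unchanged.
New clearance relative to baseline: 0.377 + 1.82 + 2.16 + 0.16 = 4.517.
Dividing the baseline by the relative clearance: 24.6 / 4.517 = 5.45 mg/L.

5.45 mg/L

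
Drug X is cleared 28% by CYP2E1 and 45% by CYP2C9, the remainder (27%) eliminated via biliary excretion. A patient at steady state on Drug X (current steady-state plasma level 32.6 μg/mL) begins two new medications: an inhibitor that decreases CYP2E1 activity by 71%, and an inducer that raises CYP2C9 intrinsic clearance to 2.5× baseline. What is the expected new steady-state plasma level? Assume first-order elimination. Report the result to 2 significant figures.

22 μg/mL

CYP2E1: 0.28 × 0.29 = 0.0812
CYP2C9: 0.45 × 2.5 = 1.125
Other: 0.27 (unchanged)
New clearance relative to baseline: 0.0812 + 1.125 + 0.27 = 1.4762.
New steady-state plasma level = 32.6 / 1.4762 = 22 μg/mL (concentration scales inversely with clearance).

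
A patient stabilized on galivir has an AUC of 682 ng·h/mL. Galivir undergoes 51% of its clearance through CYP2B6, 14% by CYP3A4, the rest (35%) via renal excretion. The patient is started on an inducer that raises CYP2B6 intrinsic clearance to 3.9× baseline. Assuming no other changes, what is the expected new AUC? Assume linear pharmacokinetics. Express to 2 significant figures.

The CYP2B6 pathway (51% of clearance) rises to 3.9× activity: 0.51 × 3.9 = 1.989.
CYP3A4 (14%) and the residual 35% are unaffected.
Relative clearance = 1.989 + 0.14 + 0.35 = 2.479.
New AUC = baseline ÷ relative clearance = 682 / 2.479 = 2.8 × 10² ng·h/mL.

2.8 × 10² ng·h/mL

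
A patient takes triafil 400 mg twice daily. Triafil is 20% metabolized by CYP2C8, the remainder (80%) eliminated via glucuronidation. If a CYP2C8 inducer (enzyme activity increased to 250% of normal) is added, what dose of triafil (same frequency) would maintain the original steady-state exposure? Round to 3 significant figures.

520 mg

The CYP2C8 pathway (20% of clearance) is boosted to 2.5× activity: 0.2 × 2.5 = 0.5.
Non-CYP routes (80%) are unchanged.
Relative clearance = 0.5 + 0.8 = 1.3.
To maintain the same steady-state level, dose must scale with clearance: new dose = 400 × 1.3 = 520 mg.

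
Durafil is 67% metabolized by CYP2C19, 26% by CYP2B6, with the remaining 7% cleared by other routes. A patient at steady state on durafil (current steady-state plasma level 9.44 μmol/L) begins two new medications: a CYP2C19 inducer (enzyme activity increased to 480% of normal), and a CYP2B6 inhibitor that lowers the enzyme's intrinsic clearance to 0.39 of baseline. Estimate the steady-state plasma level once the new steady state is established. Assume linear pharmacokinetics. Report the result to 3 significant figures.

2.79 μmol/L

CYP2C19: 0.67 × 4.8 = 3.216
CYP2B6: 0.26 × 0.39 = 0.1014
Other: 0.07 (unchanged)
CL_new/CL_old = 3.216 + 0.1014 + 0.07 = 3.3874.
New steady-state plasma level = 9.44 / 3.3874 = 2.79 μmol/L (concentration scales inversely with clearance).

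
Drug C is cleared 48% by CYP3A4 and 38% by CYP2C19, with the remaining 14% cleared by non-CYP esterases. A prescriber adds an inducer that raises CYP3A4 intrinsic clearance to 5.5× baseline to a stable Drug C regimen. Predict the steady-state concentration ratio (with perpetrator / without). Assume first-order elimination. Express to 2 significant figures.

The CYP3A4 pathway (48% of clearance) rises to 5.5× activity: 0.48 × 5.5 = 2.64.
CYP2C19 (38%) and the residual 14% are unaffected.
New clearance relative to baseline: 2.64 + 0.38 + 0.14 = 3.16.
Since steady-state concentration ∝ 1/CL, the ratio is 1 / 3.16 = 0.32.

0.32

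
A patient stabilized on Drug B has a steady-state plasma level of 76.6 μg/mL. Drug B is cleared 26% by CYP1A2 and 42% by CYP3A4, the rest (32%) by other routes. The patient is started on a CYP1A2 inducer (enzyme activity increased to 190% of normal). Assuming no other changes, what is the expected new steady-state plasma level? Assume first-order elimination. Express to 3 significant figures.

The CYP1A2 pathway (26% of clearance) is boosted to 1.9× activity: 0.26 × 1.9 = 0.494.
CYP3A4 (42%) and the residual 32% are unaffected.
CL_new/CL_old = 0.494 + 0.42 + 0.32 = 1.234.
New steady-state plasma level = baseline ÷ relative clearance = 76.6 / 1.234 = 62.1 μg/mL.

62.1 μg/mL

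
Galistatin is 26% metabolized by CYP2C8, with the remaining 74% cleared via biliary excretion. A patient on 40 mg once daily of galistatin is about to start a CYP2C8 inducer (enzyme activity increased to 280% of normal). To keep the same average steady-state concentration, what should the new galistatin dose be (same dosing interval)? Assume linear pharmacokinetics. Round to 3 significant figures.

CYP2C8: 0.26 × 2.8 = 0.728
Other: 0.74 (unchanged)
New clearance relative to baseline: 0.728 + 0.74 = 1.468.
Css,avg = (dose rate)/CL, so holding Css fixed requires dose ∝ CL: 40 × 1.468 = 58.7 mg.

58.7 mg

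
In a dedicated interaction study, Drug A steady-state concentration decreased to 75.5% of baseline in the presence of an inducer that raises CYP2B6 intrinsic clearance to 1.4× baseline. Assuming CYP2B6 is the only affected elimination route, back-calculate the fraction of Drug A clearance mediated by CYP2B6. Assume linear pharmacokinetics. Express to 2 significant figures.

Call the CYP2B6 fraction fm. After the interaction, CL_new/CL_old = fm × 1.4 + (1 − fm).
Steady-state concentration ratio = 1 / (new CL fraction), so new CL fraction = 1 / 0.755 = 1.325.
fm × 1.4 + 1 − fm = 1.325  ⇒  fm × (1.4 − 1) = 0.3245  ⇒  fm = 0.81.

0.81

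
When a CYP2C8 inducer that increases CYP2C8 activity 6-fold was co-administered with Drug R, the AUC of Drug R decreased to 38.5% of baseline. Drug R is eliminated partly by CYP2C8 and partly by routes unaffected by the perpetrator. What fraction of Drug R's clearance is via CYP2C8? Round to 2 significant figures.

CL'/CL = 1 / 0.385 = 2.597
6·fm + (1 − fm) = 2.597
fm = (2.597 − 1) / (6 − 1) = 0.32

0.32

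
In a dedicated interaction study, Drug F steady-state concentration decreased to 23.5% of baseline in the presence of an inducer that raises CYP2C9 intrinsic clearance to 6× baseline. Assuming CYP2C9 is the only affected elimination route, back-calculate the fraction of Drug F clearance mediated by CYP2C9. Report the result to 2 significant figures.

0.65

Call the CYP2C9 fraction fm. After the interaction, CL_new/CL_old = fm × 6 + (1 − fm).
Steady-state concentration ratio = 1 / (new CL fraction), so new CL fraction = 1 / 0.235 = 4.255.
fm × 6 + 1 − fm = 4.255  ⇒  fm × (6 − 1) = 3.255  ⇒  fm = 0.65.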